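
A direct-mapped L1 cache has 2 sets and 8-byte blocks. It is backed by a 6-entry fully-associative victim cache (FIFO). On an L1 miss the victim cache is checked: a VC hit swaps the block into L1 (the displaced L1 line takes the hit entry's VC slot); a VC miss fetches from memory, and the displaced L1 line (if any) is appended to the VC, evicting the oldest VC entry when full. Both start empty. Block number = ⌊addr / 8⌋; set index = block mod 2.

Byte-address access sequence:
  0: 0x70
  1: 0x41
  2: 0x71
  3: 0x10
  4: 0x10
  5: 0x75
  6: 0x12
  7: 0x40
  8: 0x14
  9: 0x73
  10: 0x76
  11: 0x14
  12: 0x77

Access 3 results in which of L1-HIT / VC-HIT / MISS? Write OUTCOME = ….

OUTCOME = MISS

#0 0x70→b14/s0 MISS; vc=[]
#1 0x41→b8/s0 MISS; vc=[14]
#2 0x71→b14/s0 VC-HIT; vc=[8]
#3 0x10→b2/s0 MISS; vc=[8,14]
#4 0x10→b2/s0 L1-HIT; vc=[8,14]
#5 0x75→b14/s0 VC-HIT; vc=[8,2]
#6 0x12→b2/s0 VC-HIT; vc=[8,14]
#7 0x40→b8/s0 VC-HIT; vc=[2,14]
#8 0x14→b2/s0 VC-HIT; vc=[8,14]
#9 0x73→b14/s0 VC-HIT; vc=[8,2]
#10 0x76→b14/s0 L1-HIT; vc=[8,2]
#11 0x14→b2/s0 VC-HIT; vc=[8,14]
#12 0x77→b14/s0 VC-HIT; vc=[8,2]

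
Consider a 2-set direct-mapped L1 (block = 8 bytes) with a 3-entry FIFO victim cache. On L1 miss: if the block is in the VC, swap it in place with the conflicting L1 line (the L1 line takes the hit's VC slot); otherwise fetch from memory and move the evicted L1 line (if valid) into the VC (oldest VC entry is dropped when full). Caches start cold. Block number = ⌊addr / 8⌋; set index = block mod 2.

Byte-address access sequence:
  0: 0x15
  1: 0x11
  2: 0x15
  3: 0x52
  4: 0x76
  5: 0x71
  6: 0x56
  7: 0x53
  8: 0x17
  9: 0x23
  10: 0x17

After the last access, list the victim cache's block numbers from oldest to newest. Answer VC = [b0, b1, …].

VC = [10, 14, 4]

  [0] addr=0x15 blk=2 s=0: MISS | VC []
  [1] addr=0x11 blk=2 s=0: L1-HIT | VC []
  [2] addr=0x15 blk=2 s=0: L1-HIT | VC []
  [3] addr=0x52 blk=10 s=0: MISS | VC [2]
  [4] addr=0x76 blk=14 s=0: MISS | VC [2, 10]
  [5] addr=0x71 blk=14 s=0: L1-HIT | VC [2, 10]
  [6] addr=0x56 blk=10 s=0: VC-HIT | VC [2, 14]
  [7] addr=0x53 blk=10 s=0: L1-HIT | VC [2, 14]
  [8] addr=0x17 blk=2 s=0: VC-HIT | VC [10, 14]
  [9] addr=0x23 blk=4 s=0: MISS | VC [10, 14, 2]
  [10] addr=0x17 blk=2 s=0: VC-HIT | VC [10, 14, 4]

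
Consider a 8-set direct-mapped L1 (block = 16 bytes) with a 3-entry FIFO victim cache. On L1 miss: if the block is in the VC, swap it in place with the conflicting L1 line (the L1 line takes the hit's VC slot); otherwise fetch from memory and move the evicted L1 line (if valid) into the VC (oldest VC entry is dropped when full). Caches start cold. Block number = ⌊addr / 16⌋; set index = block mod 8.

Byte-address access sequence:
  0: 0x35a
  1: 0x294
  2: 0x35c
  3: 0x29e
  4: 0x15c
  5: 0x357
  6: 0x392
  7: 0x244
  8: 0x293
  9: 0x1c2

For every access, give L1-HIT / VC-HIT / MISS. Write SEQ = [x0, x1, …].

0: 0x35a (blk 53, set 5) → MISS  vc=[]
1: 0x294 (blk 41, set 1) → MISS  vc=[]
2: 0x35c (blk 53, set 5) → L1-HIT  vc=[]
3: 0x29e (blk 41, set 1) → L1-HIT  vc=[]
4: 0x15c (blk 21, set 5) → MISS  vc=[53]
5: 0x357 (blk 53, set 5) → VC-HIT  vc=[21]
6: 0x392 (blk 57, set 1) → MISS  vc=[21, 41]
7: 0x244 (blk 36, set 4) → MISS  vc=[21, 41]
8: 0x293 (blk 41, set 1) → VC-HIT  vc=[21, 57]
9: 0x1c2 (blk 28, set 4) → MISS  vc=[21, 57, 36]

SEQ = [MISS, MISS, L1-HIT, L1-HIT, MISS, VC-HIT, MISS, MISS, VC-HIT, MISS]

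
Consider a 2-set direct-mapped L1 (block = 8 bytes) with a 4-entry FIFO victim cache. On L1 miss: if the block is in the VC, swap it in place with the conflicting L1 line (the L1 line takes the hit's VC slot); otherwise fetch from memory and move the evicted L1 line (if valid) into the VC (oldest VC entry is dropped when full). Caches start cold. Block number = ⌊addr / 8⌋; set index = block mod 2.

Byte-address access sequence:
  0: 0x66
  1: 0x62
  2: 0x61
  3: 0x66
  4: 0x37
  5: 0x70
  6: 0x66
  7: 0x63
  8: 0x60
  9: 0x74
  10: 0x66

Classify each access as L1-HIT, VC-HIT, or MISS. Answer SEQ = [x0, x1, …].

SEQ = [MISS, L1-HIT, L1-HIT, L1-HIT, MISS, MISS, VC-HIT, L1-HIT, L1-HIT, VC-HIT, VC-HIT]

#0 0x66→b12/s0 MISS; vc=[]
#1 0x62→b12/s0 L1-HIT; vc=[]
#2 0x61→b12/s0 L1-HIT; vc=[]
#3 0x66→b12/s0 L1-HIT; vc=[]
#4 0x37→b6/s0 MISS; vc=[12]
#5 0x70→b14/s0 MISS; vc=[12,6]
#6 0x66→b12/s0 VC-HIT; vc=[14,6]
#7 0x63→b12/s0 L1-HIT; vc=[14,6]
#8 0x60→b12/s0 L1-HIT; vc=[14,6]
#9 0x74→b14/s0 VC-HIT; vc=[12,6]
#10 0x66→b12/s0 VC-HIT; vc=[14,6]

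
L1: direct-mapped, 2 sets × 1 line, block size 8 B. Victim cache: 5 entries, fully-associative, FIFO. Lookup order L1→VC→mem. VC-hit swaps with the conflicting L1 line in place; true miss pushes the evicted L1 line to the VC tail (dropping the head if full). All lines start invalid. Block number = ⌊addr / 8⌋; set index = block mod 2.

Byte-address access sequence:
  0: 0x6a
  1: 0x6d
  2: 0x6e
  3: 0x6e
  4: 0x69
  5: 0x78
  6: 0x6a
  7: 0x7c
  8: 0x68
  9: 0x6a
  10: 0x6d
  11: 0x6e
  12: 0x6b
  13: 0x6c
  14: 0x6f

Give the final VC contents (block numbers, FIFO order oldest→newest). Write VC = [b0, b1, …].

0: 0x6a (blk 13, set 1) → MISS  vc=[]
1: 0x6d (blk 13, set 1) → L1-HIT  vc=[]
2: 0x6e (blk 13, set 1) → L1-HIT  vc=[]
3: 0x6e (blk 13, set 1) → L1-HIT  vc=[]
4: 0x69 (blk 13, set 1) → L1-HIT  vc=[]
5: 0x78 (blk 15, set 1) → MISS  vc=[13]
6: 0x6a (blk 13, set 1) → VC-HIT  vc=[15]
7: 0x7c (blk 15, set 1) → VC-HIT  vc=[13]
8: 0x68 (blk 13, set 1) → VC-HIT  vc=[15]
9: 0x6a (blk 13, set 1) → L1-HIT  vc=[15]
10: 0x6d (blk 13, set 1) → L1-HIT  vc=[15]
11: 0x6e (blk 13, set 1) → L1-HIT  vc=[15]
12: 0x6b (blk 13, set 1) → L1-HIT  vc=[15]
13: 0x6c (blk 13, set 1) → L1-HIT  vc=[15]
14: 0x6f (blk 13, set 1) → L1-HIT  vc=[15]

VC = [15]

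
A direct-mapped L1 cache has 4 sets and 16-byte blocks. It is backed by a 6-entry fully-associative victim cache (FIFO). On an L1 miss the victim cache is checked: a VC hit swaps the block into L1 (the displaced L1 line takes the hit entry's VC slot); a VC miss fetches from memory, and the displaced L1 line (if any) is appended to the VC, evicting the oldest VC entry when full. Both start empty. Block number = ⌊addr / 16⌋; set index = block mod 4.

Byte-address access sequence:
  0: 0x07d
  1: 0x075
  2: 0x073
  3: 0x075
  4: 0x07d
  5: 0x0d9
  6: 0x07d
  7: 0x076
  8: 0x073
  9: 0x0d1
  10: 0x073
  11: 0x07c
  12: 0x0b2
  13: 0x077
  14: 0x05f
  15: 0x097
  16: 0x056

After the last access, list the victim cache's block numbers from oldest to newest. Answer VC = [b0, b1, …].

#0 0x7d→b7/s3 MISS; vc=[]
#1 0x75→b7/s3 L1-HIT; vc=[]
#2 0x73→b7/s3 L1-HIT; vc=[]
#3 0x75→b7/s3 L1-HIT; vc=[]
#4 0x7d→b7/s3 L1-HIT; vc=[]
#5 0xd9→b13/s1 MISS; vc=[]
#6 0x7d→b7/s3 L1-HIT; vc=[]
#7 0x76→b7/s3 L1-HIT; vc=[]
#8 0x73→b7/s3 L1-HIT; vc=[]
#9 0xd1→b13/s1 L1-HIT; vc=[]
#10 0x73→b7/s3 L1-HIT; vc=[]
#11 0x7c→b7/s3 L1-HIT; vc=[]
#12 0xb2→b11/s3 MISS; vc=[7]
#13 0x77→b7/s3 VC-HIT; vc=[11]
#14 0x5f→b5/s1 MISS; vc=[11,13]
#15 0x97→b9/s1 MISS; vc=[11,13,5]
#16 0x56→b5/s1 VC-HIT; vc=[11,13,9]

VC = [11, 13, 9]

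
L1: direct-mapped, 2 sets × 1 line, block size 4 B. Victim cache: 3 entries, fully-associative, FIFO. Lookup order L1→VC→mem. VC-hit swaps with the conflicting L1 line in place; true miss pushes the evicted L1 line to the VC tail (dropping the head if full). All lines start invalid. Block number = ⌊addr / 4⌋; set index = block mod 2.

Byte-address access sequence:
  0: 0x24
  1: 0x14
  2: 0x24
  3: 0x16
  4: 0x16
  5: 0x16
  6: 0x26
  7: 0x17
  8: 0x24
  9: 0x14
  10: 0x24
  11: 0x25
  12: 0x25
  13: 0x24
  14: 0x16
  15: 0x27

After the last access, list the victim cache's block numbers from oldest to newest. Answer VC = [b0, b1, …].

VC = [5]

0: 0x24 (blk 9, set 1) → MISS  vc=[]
1: 0x14 (blk 5, set 1) → MISS  vc=[9]
2: 0x24 (blk 9, set 1) → VC-HIT  vc=[5]
3: 0x16 (blk 5, set 1) → VC-HIT  vc=[9]
4: 0x16 (blk 5, set 1) → L1-HIT  vc=[9]
5: 0x16 (blk 5, set 1) → L1-HIT  vc=[9]
6: 0x26 (blk 9, set 1) → VC-HIT  vc=[5]
7: 0x17 (blk 5, set 1) → VC-HIT  vc=[9]
8: 0x24 (blk 9, set 1) → VC-HIT  vc=[5]
9: 0x14 (blk 5, set 1) → VC-HIT  vc=[9]
10: 0x24 (blk 9, set 1) → VC-HIT  vc=[5]
11: 0x25 (blk 9, set 1) → L1-HIT  vc=[5]
12: 0x25 (blk 9, set 1) → L1-HIT  vc=[5]
13: 0x24 (blk 9, set 1) → L1-HIT  vc=[5]
14: 0x16 (blk 5, set 1) → VC-HIT  vc=[9]
15: 0x27 (blk 9, set 1) → VC-HIT  vc=[5]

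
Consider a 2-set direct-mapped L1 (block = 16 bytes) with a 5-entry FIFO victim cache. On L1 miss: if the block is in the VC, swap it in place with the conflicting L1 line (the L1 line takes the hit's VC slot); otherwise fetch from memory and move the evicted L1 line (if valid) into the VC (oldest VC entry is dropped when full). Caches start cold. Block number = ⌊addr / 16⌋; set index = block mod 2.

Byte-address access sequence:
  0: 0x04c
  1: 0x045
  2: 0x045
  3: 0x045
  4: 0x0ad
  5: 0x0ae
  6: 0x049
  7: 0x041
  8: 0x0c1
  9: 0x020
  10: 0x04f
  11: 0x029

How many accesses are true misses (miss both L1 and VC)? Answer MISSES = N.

MISSES = 4

#0 0x4c→b4/s0 MISS; vc=[]
#1 0x45→b4/s0 L1-HIT; vc=[]
#2 0x45→b4/s0 L1-HIT; vc=[]
#3 0x45→b4/s0 L1-HIT; vc=[]
#4 0xad→b10/s0 MISS; vc=[4]
#5 0xae→b10/s0 L1-HIT; vc=[4]
#6 0x49→b4/s0 VC-HIT; vc=[10]
#7 0x41→b4/s0 L1-HIT; vc=[10]
#8 0xc1→b12/s0 MISS; vc=[10,4]
#9 0x20→b2/s0 MISS; vc=[10,4,12]
#10 0x4f→b4/s0 VC-HIT; vc=[10,2,12]
#11 0x29→b2/s0 VC-HIT; vc=[10,4,12]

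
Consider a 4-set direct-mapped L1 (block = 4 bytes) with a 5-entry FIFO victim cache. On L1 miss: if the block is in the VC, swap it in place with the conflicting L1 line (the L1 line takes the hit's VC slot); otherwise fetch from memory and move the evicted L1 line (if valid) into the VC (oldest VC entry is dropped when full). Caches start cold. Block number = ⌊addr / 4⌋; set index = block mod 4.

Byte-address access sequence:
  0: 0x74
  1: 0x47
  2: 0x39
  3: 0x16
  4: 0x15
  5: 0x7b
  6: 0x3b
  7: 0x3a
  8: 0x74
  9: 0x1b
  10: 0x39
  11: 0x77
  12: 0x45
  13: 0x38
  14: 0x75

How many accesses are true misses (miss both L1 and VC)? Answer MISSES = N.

MISSES = 6

  [0] addr=0x74 blk=29 s=1: MISS | VC []
  [1] addr=0x47 blk=17 s=1: MISS | VC [29]
  [2] addr=0x39 blk=14 s=2: MISS | VC [29]
  [3] addr=0x16 blk=5 s=1: MISS | VC [29, 17]
  [4] addr=0x15 blk=5 s=1: L1-HIT | VC [29, 17]
  [5] addr=0x7b blk=30 s=2: MISS | VC [29, 17, 14]
  [6] addr=0x3b blk=14 s=2: VC-HIT | VC [29, 17, 30]
  [7] addr=0x3a blk=14 s=2: L1-HIT | VC [29, 17, 30]
  [8] addr=0x74 blk=29 s=1: VC-HIT | VC [5, 17, 30]
  [9] addr=0x1b blk=6 s=2: MISS | VC [5, 17, 30, 14]
  [10] addr=0x39 blk=14 s=2: VC-HIT | VC [5, 17, 30, 6]
  [11] addr=0x77 blk=29 s=1: L1-HIT | VC [5, 17, 30, 6]
  [12] addr=0x45 blk=17 s=1: VC-HIT | VC [5, 29, 30, 6]
  [13] addr=0x38 blk=14 s=2: L1-HIT | VC [5, 29, 30, 6]
  [14] addr=0x75 blk=29 s=1: VC-HIT | VC [5, 17, 30, 6]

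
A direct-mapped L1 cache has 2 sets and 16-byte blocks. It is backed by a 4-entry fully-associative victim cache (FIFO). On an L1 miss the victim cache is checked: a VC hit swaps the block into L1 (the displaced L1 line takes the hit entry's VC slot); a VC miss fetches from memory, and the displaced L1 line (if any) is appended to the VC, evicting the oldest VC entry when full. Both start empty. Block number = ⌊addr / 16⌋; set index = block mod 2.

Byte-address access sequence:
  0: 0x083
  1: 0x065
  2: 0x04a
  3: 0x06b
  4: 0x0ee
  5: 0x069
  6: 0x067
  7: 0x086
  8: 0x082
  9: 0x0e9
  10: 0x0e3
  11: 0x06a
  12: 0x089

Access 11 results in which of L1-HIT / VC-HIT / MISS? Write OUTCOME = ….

#0 0x83→b8/s0 MISS; vc=[]
#1 0x65→b6/s0 MISS; vc=[8]
#2 0x4a→b4/s0 MISS; vc=[8,6]
#3 0x6b→b6/s0 VC-HIT; vc=[8,4]
#4 0xee→b14/s0 MISS; vc=[8,4,6]
#5 0x69→b6/s0 VC-HIT; vc=[8,4,14]
#6 0x67→b6/s0 L1-HIT; vc=[8,4,14]
#7 0x86→b8/s0 VC-HIT; vc=[6,4,14]
#8 0x82→b8/s0 L1-HIT; vc=[6,4,14]
#9 0xe9→b14/s0 VC-HIT; vc=[6,4,8]
#10 0xe3→b14/s0 L1-HIT; vc=[6,4,8]
#11 0x6a→b6/s0 VC-HIT; vc=[14,4,8]
#12 0x89→b8/s0 VC-HIT; vc=[14,4,6]

OUTCOME = VC-HIT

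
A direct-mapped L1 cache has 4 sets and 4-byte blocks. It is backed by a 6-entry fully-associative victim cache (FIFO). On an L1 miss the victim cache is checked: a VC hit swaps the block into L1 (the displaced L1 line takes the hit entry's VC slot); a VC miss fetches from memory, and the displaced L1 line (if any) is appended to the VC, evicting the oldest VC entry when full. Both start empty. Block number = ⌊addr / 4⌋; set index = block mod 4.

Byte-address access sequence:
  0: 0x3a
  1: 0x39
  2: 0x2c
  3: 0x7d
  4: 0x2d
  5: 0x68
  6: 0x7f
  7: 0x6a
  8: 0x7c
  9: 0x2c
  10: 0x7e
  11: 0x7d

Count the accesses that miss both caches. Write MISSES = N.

  [0] addr=0x3a blk=14 s=2: MISS | VC []
  [1] addr=0x39 blk=14 s=2: L1-HIT | VC []
  [2] addr=0x2c blk=11 s=3: MISS | VC []
  [3] addr=0x7d blk=31 s=3: MISS | VC [11]
  [4] addr=0x2d blk=11 s=3: VC-HIT | VC [31]
  [5] addr=0x68 blk=26 s=2: MISS | VC [31, 14]
  [6] addr=0x7f blk=31 s=3: VC-HIT | VC [11, 14]
  [7] addr=0x6a blk=26 s=2: L1-HIT | VC [11, 14]
  [8] addr=0x7c blk=31 s=3: L1-HIT | VC [11, 14]
  [9] addr=0x2c blk=11 s=3: VC-HIT | VC [31, 14]
  [10] addr=0x7e blk=31 s=3: VC-HIT | VC [11, 14]
  [11] addr=0x7d blk=31 s=3: L1-HIT | VC [11, 14]

MISSES = 4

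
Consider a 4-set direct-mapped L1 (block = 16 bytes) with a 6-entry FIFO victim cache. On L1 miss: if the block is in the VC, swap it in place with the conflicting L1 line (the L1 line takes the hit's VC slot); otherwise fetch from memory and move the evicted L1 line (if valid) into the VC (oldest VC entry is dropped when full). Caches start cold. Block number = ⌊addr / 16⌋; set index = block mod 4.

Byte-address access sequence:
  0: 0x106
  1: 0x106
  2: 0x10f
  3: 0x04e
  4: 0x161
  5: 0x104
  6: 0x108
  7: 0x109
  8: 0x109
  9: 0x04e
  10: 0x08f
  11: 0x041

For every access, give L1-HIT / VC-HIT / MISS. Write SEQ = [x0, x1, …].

SEQ = [MISS, L1-HIT, L1-HIT, MISS, MISS, VC-HIT, L1-HIT, L1-HIT, L1-HIT, VC-HIT, MISS, VC-HIT]

  [0] addr=0x106 blk=16 s=0: MISS | VC []
  [1] addr=0x106 blk=16 s=0: L1-HIT | VC []
  [2] addr=0x10f blk=16 s=0: L1-HIT | VC []
  [3] addr=0x4e blk=4 s=0: MISS | VC [16]
  [4] addr=0x161 blk=22 s=2: MISS | VC [16]
  [5] addr=0x104 blk=16 s=0: VC-HIT | VC [4]
  [6] addr=0x108 blk=16 s=0: L1-HIT | VC [4]
  [7] addr=0x109 blk=16 s=0: L1-HIT | VC [4]
  [8] addr=0x109 blk=16 s=0: L1-HIT | VC [4]
  [9] addr=0x4e blk=4 s=0: VC-HIT | VC [16]
  [10] addr=0x8f blk=8 s=0: MISS | VC [16, 4]
  [11] addr=0x41 blk=4 s=0: VC-HIT | VC [16, 8]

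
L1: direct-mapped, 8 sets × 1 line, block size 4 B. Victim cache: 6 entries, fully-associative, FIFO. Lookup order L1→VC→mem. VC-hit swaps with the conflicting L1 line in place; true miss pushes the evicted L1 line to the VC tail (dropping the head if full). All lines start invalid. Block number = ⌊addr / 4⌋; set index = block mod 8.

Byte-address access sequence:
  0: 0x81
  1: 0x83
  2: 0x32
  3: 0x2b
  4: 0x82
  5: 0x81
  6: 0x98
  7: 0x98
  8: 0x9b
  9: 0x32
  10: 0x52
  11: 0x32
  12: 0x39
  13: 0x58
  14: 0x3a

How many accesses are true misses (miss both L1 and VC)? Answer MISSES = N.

0: 0x81 (blk 32, set 0) → MISS  vc=[]
1: 0x83 (blk 32, set 0) → L1-HIT  vc=[]
2: 0x32 (blk 12, set 4) → MISS  vc=[]
3: 0x2b (blk 10, set 2) → MISS  vc=[]
4: 0x82 (blk 32, set 0) → L1-HIT  vc=[]
5: 0x81 (blk 32, set 0) → L1-HIT  vc=[]
6: 0x98 (blk 38, set 6) → MISS  vc=[]
7: 0x98 (blk 38, set 6) → L1-HIT  vc=[]
8: 0x9b (blk 38, set 6) → L1-HIT  vc=[]
9: 0x32 (blk 12, set 4) → L1-HIT  vc=[]
10: 0x52 (blk 20, set 4) → MISS  vc=[12]
11: 0x32 (blk 12, set 4) → VC-HIT  vc=[20]
12: 0x39 (blk 14, set 6) → MISS  vc=[20, 38]
13: 0x58 (blk 22, set 6) → MISS  vc=[20, 38, 14]
14: 0x3a (blk 14, set 6) → VC-HIT  vc=[20, 38, 22]

MISSES = 7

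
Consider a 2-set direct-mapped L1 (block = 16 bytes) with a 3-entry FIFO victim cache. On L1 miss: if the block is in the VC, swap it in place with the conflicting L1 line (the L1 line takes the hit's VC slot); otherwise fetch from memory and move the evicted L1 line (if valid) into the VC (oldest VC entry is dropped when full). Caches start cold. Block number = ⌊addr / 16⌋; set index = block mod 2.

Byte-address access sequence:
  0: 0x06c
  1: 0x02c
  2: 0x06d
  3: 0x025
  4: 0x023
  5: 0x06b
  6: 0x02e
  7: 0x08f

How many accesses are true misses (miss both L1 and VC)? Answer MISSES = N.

0: 0x6c (blk 6, set 0) → MISS  vc=[]
1: 0x2c (blk 2, set 0) → MISS  vc=[6]
2: 0x6d (blk 6, set 0) → VC-HIT  vc=[2]
3: 0x25 (blk 2, set 0) → VC-HIT  vc=[6]
4: 0x23 (blk 2, set 0) → L1-HIT  vc=[6]
5: 0x6b (blk 6, set 0) → VC-HIT  vc=[2]
6: 0x2e (blk 2, set 0) → VC-HIT  vc=[6]
7: 0x8f (blk 8, set 0) → MISS  vc=[6, 2]

MISSES = 3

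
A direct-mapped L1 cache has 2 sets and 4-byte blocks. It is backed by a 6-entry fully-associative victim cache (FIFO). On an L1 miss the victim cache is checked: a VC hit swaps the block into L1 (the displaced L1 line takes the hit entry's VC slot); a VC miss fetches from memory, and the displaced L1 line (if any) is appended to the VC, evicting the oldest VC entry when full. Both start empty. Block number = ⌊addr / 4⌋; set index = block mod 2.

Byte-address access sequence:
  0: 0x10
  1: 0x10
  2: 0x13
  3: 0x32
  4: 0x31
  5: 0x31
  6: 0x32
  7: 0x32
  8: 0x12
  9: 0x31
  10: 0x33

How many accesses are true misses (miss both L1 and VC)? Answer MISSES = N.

MISSES = 2

  [0] addr=0x10 blk=4 s=0: MISS | VC []
  [1] addr=0x10 blk=4 s=0: L1-HIT | VC []
  [2] addr=0x13 blk=4 s=0: L1-HIT | VC []
  [3] addr=0x32 blk=12 s=0: MISS | VC [4]
  [4] addr=0x31 blk=12 s=0: L1-HIT | VC [4]
  [5] addr=0x31 blk=12 s=0: L1-HIT | VC [4]
  [6] addr=0x32 blk=12 s=0: L1-HIT | VC [4]
  [7] addr=0x32 blk=12 s=0: L1-HIT | VC [4]
  [8] addr=0x12 blk=4 s=0: VC-HIT | VC [12]
  [9] addr=0x31 blk=12 s=0: VC-HIT | VC [4]
  [10] addr=0x33 blk=12 s=0: L1-HIT | VC [4]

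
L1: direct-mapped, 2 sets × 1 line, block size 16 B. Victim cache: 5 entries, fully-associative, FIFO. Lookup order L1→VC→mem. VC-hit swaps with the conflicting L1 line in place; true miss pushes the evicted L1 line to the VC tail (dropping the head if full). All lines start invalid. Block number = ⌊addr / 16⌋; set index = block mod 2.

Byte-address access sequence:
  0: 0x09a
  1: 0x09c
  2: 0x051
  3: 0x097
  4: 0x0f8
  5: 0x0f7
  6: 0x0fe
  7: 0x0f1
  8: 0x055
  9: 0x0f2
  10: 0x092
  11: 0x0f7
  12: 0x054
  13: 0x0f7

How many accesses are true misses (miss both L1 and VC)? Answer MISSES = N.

MISSES = 3

  [0] addr=0x9a blk=9 s=1: MISS | VC []
  [1] addr=0x9c blk=9 s=1: L1-HIT | VC []
  [2] addr=0x51 blk=5 s=1: MISS | VC [9]
  [3] addr=0x97 blk=9 s=1: VC-HIT | VC [5]
  [4] addr=0xf8 blk=15 s=1: MISS | VC [5, 9]
  [5] addr=0xf7 blk=15 s=1: L1-HIT | VC [5, 9]
  [6] addr=0xfe blk=15 s=1: L1-HIT | VC [5, 9]
  [7] addr=0xf1 blk=15 s=1: L1-HIT | VC [5, 9]
  [8] addr=0x55 blk=5 s=1: VC-HIT | VC [15, 9]
  [9] addr=0xf2 blk=15 s=1: VC-HIT | VC [5, 9]
  [10] addr=0x92 blk=9 s=1: VC-HIT | VC [5, 15]
  [11] addr=0xf7 blk=15 s=1: VC-HIT | VC [5, 9]
  [12] addr=0x54 blk=5 s=1: VC-HIT | VC [15, 9]
  [13] addr=0xf7 blk=15 s=1: VC-HIT | VC [5, 9]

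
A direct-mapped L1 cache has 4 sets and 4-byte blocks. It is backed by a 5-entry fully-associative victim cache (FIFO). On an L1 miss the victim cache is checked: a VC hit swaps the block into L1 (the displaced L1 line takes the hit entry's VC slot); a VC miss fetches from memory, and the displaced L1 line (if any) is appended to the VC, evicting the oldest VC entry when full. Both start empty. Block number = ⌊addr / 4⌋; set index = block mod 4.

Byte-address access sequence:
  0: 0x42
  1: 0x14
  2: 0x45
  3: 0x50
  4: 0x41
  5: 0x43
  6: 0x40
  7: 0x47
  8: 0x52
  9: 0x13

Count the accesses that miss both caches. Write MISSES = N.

MISSES = 5

#0 0x42→b16/s0 MISS; vc=[]
#1 0x14→b5/s1 MISS; vc=[]
#2 0x45→b17/s1 MISS; vc=[5]
#3 0x50→b20/s0 MISS; vc=[5,16]
#4 0x41→b16/s0 VC-HIT; vc=[5,20]
#5 0x43→b16/s0 L1-HIT; vc=[5,20]
#6 0x40→b16/s0 L1-HIT; vc=[5,20]
#7 0x47→b17/s1 L1-HIT; vc=[5,20]
#8 0x52→b20/s0 VC-HIT; vc=[5,16]
#9 0x13→b4/s0 MISS; vc=[5,16,20]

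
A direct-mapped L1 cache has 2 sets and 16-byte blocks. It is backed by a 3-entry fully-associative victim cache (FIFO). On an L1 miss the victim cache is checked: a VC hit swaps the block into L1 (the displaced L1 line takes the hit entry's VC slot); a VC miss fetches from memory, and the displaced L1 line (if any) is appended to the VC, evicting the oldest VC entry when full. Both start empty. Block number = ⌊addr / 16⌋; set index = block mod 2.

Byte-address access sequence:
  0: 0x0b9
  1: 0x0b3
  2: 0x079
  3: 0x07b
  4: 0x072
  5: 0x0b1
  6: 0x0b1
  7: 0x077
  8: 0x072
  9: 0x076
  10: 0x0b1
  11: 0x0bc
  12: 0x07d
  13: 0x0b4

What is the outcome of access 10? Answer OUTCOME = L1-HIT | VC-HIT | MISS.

  [0] addr=0xb9 blk=11 s=1: MISS | VC []
  [1] addr=0xb3 blk=11 s=1: L1-HIT | VC []
  [2] addr=0x79 blk=7 s=1: MISS | VC [11]
  [3] addr=0x7b blk=7 s=1: L1-HIT | VC [11]
  [4] addr=0x72 blk=7 s=1: L1-HIT | VC [11]
  [5] addr=0xb1 blk=11 s=1: VC-HIT | VC [7]
  [6] addr=0xb1 blk=11 s=1: L1-HIT | VC [7]
  [7] addr=0x77 blk=7 s=1: VC-HIT | VC [11]
  [8] addr=0x72 blk=7 s=1: L1-HIT | VC [11]
  [9] addr=0x76 blk=7 s=1: L1-HIT | VC [11]
  [10] addr=0xb1 blk=11 s=1: VC-HIT | VC [7]
  [11] addr=0xbc blk=11 s=1: L1-HIT | VC [7]
  [12] addr=0x7d blk=7 s=1: VC-HIT | VC [11]
  [13] addr=0xb4 blk=11 s=1: VC-HIT | VC [7]

OUTCOME = VC-HIT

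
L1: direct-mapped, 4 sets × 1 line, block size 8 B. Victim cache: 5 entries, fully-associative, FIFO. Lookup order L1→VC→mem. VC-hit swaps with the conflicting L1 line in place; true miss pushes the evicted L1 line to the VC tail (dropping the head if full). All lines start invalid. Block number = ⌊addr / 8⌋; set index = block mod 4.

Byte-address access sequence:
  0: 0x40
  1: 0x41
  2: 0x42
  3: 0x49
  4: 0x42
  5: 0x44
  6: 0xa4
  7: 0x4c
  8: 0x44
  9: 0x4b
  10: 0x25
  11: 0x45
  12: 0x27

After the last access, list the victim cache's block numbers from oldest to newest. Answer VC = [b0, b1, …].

VC = [20, 8]

  [0] addr=0x40 blk=8 s=0: MISS | VC []
  [1] addr=0x41 blk=8 s=0: L1-HIT | VC []
  [2] addr=0x42 blk=8 s=0: L1-HIT | VC []
  [3] addr=0x49 blk=9 s=1: MISS | VC []
  [4] addr=0x42 blk=8 s=0: L1-HIT | VC []
  [5] addr=0x44 blk=8 s=0: L1-HIT | VC []
  [6] addr=0xa4 blk=20 s=0: MISS | VC [8]
  [7] addr=0x4c blk=9 s=1: L1-HIT | VC [8]
  [8] addr=0x44 blk=8 s=0: VC-HIT | VC [20]
  [9] addr=0x4b blk=9 s=1: L1-HIT | VC [20]
  [10] addr=0x25 blk=4 s=0: MISS | VC [20, 8]
  [11] addr=0x45 blk=8 s=0: VC-HIT | VC [20, 4]
  [12] addr=0x27 blk=4 s=0: VC-HIT | VC [20, 8]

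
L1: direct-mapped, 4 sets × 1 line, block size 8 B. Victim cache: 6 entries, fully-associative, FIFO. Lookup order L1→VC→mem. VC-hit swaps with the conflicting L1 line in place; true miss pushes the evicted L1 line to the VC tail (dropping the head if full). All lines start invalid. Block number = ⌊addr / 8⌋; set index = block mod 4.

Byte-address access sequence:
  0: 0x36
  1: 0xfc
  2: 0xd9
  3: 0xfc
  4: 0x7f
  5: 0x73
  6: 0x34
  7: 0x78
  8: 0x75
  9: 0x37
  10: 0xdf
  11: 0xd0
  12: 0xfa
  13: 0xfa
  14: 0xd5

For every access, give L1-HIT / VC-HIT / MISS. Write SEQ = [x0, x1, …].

SEQ = [MISS, MISS, MISS, VC-HIT, MISS, MISS, VC-HIT, L1-HIT, VC-HIT, VC-HIT, VC-HIT, MISS, VC-HIT, L1-HIT, L1-HIT]

0: 0x36 (blk 6, set 2) → MISS  vc=[]
1: 0xfc (blk 31, set 3) → MISS  vc=[]
2: 0xd9 (blk 27, set 3) → MISS  vc=[31]
3: 0xfc (blk 31, set 3) → VC-HIT  vc=[27]
4: 0x7f (blk 15, set 3) → MISS  vc=[27, 31]
5: 0x73 (blk 14, set 2) → MISS  vc=[27, 31, 6]
6: 0x34 (blk 6, set 2) → VC-HIT  vc=[27, 31, 14]
7: 0x78 (blk 15, set 3) → L1-HIT  vc=[27, 31, 14]
8: 0x75 (blk 14, set 2) → VC-HIT  vc=[27, 31, 6]
9: 0x37 (blk 6, set 2) → VC-HIT  vc=[27, 31, 14]
10: 0xdf (blk 27, set 3) → VC-HIT  vc=[15, 31, 14]
11: 0xd0 (blk 26, set 2) → MISS  vc=[15, 31, 14, 6]
12: 0xfa (blk 31, set 3) → VC-HIT  vc=[15, 27, 14, 6]
13: 0xfa (blk 31, set 3) → L1-HIT  vc=[15, 27, 14, 6]
14: 0xd5 (blk 26, set 2) → L1-HIT  vc=[15, 27, 14, 6]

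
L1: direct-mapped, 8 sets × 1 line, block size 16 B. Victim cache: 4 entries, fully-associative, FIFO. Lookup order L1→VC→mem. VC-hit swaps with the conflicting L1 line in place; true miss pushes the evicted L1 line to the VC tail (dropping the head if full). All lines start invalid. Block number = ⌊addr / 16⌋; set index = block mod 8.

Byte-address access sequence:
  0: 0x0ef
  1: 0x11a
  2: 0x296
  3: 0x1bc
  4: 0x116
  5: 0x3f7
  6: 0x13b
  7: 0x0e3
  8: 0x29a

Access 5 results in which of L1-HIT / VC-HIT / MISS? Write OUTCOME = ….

OUTCOME = MISS

#0 0xef→b14/s6 MISS; vc=[]
#1 0x11a→b17/s1 MISS; vc=[]
#2 0x296→b41/s1 MISS; vc=[17]
#3 0x1bc→b27/s3 MISS; vc=[17]
#4 0x116→b17/s1 VC-HIT; vc=[41]
#5 0x3f7→b63/s7 MISS; vc=[41]
#6 0x13b→b19/s3 MISS; vc=[41,27]
#7 0xe3→b14/s6 L1-HIT; vc=[41,27]
#8 0x29a→b41/s1 VC-HIT; vc=[17,27]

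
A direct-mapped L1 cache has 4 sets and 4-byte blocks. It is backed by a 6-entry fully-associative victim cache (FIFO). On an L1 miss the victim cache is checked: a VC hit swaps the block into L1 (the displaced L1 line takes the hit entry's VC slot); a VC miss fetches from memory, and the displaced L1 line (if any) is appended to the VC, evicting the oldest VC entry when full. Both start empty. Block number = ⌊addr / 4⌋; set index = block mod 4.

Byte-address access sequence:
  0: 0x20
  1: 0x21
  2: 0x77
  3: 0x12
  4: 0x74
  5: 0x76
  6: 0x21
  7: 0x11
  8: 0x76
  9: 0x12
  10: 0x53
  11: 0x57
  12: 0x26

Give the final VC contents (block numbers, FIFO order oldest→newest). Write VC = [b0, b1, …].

0: 0x20 (blk 8, set 0) → MISS  vc=[]
1: 0x21 (blk 8, set 0) → L1-HIT  vc=[]
2: 0x77 (blk 29, set 1) → MISS  vc=[]
3: 0x12 (blk 4, set 0) → MISS  vc=[8]
4: 0x74 (blk 29, set 1) → L1-HIT  vc=[8]
5: 0x76 (blk 29, set 1) → L1-HIT  vc=[8]
6: 0x21 (blk 8, set 0) → VC-HIT  vc=[4]
7: 0x11 (blk 4, set 0) → VC-HIT  vc=[8]
8: 0x76 (blk 29, set 1) → L1-HIT  vc=[8]
9: 0x12 (blk 4, set 0) → L1-HIT  vc=[8]
10: 0x53 (blk 20, set 0) → MISS  vc=[8, 4]
11: 0x57 (blk 21, set 1) → MISS  vc=[8, 4, 29]
12: 0x26 (blk 9, set 1) → MISS  vc=[8, 4, 29, 21]

VC = [8, 4, 29, 21]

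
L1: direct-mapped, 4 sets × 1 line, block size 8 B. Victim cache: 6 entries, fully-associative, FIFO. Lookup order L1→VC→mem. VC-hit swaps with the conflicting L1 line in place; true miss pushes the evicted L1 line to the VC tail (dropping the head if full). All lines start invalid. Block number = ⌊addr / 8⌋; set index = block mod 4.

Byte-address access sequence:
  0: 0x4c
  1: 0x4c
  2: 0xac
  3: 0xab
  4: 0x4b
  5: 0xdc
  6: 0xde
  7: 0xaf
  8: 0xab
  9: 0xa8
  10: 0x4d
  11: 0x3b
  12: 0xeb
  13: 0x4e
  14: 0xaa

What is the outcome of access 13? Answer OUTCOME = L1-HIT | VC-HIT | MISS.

OUTCOME = VC-HIT

0: 0x4c (blk 9, set 1) → MISS  vc=[]
1: 0x4c (blk 9, set 1) → L1-HIT  vc=[]
2: 0xac (blk 21, set 1) → MISS  vc=[9]
3: 0xab (blk 21, set 1) → L1-HIT  vc=[9]
4: 0x4b (blk 9, set 1) → VC-HIT  vc=[21]
5: 0xdc (blk 27, set 3) → MISS  vc=[21]
6: 0xde (blk 27, set 3) → L1-HIT  vc=[21]
7: 0xaf (blk 21, set 1) → VC-HIT  vc=[9]
8: 0xab (blk 21, set 1) → L1-HIT  vc=[9]
9: 0xa8 (blk 21, set 1) → L1-HIT  vc=[9]
10: 0x4d (blk 9, set 1) → VC-HIT  vc=[21]
11: 0x3b (blk 7, set 3) → MISS  vc=[21, 27]
12: 0xeb (blk 29, set 1) → MISS  vc=[21, 27, 9]
13: 0x4e (blk 9, set 1) → VC-HIT  vc=[21, 27, 29]
14: 0xaa (blk 21, set 1) → VC-HIT  vc=[9, 27, 29]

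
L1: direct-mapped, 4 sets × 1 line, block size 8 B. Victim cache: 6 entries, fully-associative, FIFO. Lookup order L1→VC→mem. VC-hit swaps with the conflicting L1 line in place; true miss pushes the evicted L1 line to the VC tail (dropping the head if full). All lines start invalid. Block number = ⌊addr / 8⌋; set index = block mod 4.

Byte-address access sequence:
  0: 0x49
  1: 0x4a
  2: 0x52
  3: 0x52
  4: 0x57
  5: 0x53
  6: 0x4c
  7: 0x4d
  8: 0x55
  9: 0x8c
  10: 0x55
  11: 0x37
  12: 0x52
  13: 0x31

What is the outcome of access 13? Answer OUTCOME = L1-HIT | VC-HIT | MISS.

0: 0x49 (blk 9, set 1) → MISS  vc=[]
1: 0x4a (blk 9, set 1) → L1-HIT  vc=[]
2: 0x52 (blk 10, set 2) → MISS  vc=[]
3: 0x52 (blk 10, set 2) → L1-HIT  vc=[]
4: 0x57 (blk 10, set 2) → L1-HIT  vc=[]
5: 0x53 (blk 10, set 2) → L1-HIT  vc=[]
6: 0x4c (blk 9, set 1) → L1-HIT  vc=[]
7: 0x4d (blk 9, set 1) → L1-HIT  vc=[]
8: 0x55 (blk 10, set 2) → L1-HIT  vc=[]
9: 0x8c (blk 17, set 1) → MISS  vc=[9]
10: 0x55 (blk 10, set 2) → L1-HIT  vc=[9]
11: 0x37 (blk 6, set 2) → MISS  vc=[9, 10]
12: 0x52 (blk 10, set 2) → VC-HIT  vc=[9, 6]
13: 0x31 (blk 6, set 2) → VC-HIT  vc=[9, 10]

OUTCOME = VC-HIT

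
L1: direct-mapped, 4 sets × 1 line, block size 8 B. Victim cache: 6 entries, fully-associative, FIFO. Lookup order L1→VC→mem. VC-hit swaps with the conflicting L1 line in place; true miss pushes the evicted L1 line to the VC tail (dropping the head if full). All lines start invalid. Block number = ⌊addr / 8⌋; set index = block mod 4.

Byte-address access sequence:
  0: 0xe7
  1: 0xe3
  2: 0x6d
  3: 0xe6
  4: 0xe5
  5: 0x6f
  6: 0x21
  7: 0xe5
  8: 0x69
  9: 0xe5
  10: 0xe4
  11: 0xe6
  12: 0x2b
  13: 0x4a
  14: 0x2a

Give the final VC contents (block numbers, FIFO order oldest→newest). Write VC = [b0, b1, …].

VC = [4, 13, 9]

  [0] addr=0xe7 blk=28 s=0: MISS | VC []
  [1] addr=0xe3 blk=28 s=0: L1-HIT | VC []
  [2] addr=0x6d blk=13 s=1: MISS | VC []
  [3] addr=0xe6 blk=28 s=0: L1-HIT | VC []
  [4] addr=0xe5 blk=28 s=0: L1-HIT | VC []
  [5] addr=0x6f blk=13 s=1: L1-HIT | VC []
  [6] addr=0x21 blk=4 s=0: MISS | VC [28]
  [7] addr=0xe5 blk=28 s=0: VC-HIT | VC [4]
  [8] addr=0x69 blk=13 s=1: L1-HIT | VC [4]
  [9] addr=0xe5 blk=28 s=0: L1-HIT | VC [4]
  [10] addr=0xe4 blk=28 s=0: L1-HIT | VC [4]
  [11] addr=0xe6 blk=28 s=0: L1-HIT | VC [4]
  [12] addr=0x2b blk=5 s=1: MISS | VC [4, 13]
  [13] addr=0x4a blk=9 s=1: MISS | VC [4, 13, 5]
  [14] addr=0x2a blk=5 s=1: VC-HIT | VC [4, 13, 9]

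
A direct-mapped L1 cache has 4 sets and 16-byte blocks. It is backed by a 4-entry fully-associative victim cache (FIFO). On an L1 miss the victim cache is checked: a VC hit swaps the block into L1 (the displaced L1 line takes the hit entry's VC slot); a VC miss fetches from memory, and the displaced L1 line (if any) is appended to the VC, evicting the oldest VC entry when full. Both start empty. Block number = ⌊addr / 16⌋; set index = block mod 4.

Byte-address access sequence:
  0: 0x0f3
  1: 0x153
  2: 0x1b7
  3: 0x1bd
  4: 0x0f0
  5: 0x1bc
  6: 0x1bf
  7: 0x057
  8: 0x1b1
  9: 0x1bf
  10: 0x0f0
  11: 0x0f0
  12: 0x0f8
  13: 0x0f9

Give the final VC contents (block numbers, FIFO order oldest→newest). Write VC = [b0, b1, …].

VC = [27, 21]

  [0] addr=0xf3 blk=15 s=3: MISS | VC []
  [1] addr=0x153 blk=21 s=1: MISS | VC []
  [2] addr=0x1b7 blk=27 s=3: MISS | VC [15]
  [3] addr=0x1bd blk=27 s=3: L1-HIT | VC [15]
  [4] addr=0xf0 blk=15 s=3: VC-HIT | VC [27]
  [5] addr=0x1bc blk=27 s=3: VC-HIT | VC [15]
  [6] addr=0x1bf blk=27 s=3: L1-HIT | VC [15]
  [7] addr=0x57 blk=5 s=1: MISS | VC [15, 21]
  [8] addr=0x1b1 blk=27 s=3: L1-HIT | VC [15, 21]
  [9] addr=0x1bf blk=27 s=3: L1-HIT | VC [15, 21]
  [10] addr=0xf0 blk=15 s=3: VC-HIT | VC [27, 21]
  [11] addr=0xf0 blk=15 s=3: L1-HIT | VC [27, 21]
  [12] addr=0xf8 blk=15 s=3: L1-HIT | VC [27, 21]
  [13] addr=0xf9 blk=15 s=3: L1-HIT | VC [27, 21]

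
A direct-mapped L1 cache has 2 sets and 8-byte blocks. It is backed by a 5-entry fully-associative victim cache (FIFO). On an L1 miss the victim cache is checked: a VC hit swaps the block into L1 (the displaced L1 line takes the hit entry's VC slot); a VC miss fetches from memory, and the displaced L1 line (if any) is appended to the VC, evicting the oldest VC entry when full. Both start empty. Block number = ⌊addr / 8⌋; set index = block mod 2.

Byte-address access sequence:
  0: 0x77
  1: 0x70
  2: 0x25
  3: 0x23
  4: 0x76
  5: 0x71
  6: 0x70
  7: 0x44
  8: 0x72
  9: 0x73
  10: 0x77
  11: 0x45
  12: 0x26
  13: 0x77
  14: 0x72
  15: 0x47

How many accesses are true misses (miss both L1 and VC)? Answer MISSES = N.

MISSES = 3

  [0] addr=0x77 blk=14 s=0: MISS | VC []
  [1] addr=0x70 blk=14 s=0: L1-HIT | VC []
  [2] addr=0x25 blk=4 s=0: MISS | VC [14]
  [3] addr=0x23 blk=4 s=0: L1-HIT | VC [14]
  [4] addr=0x76 blk=14 s=0: VC-HIT | VC [4]
  [5] addr=0x71 blk=14 s=0: L1-HIT | VC [4]
  [6] addr=0x70 blk=14 s=0: L1-HIT | VC [4]
  [7] addr=0x44 blk=8 s=0: MISS | VC [4, 14]
  [8] addr=0x72 blk=14 s=0: VC-HIT | VC [4, 8]
  [9] addr=0x73 blk=14 s=0: L1-HIT | VC [4, 8]
  [10] addr=0x77 blk=14 s=0: L1-HIT | VC [4, 8]
  [11] addr=0x45 blk=8 s=0: VC-HIT | VC [4, 14]
  [12] addr=0x26 blk=4 s=0: VC-HIT | VC [8, 14]
  [13] addr=0x77 blk=14 s=0: VC-HIT | VC [8, 4]
  [14] addr=0x72 blk=14 s=0: L1-HIT | VC [8, 4]
  [15] addr=0x47 blk=8 s=0: VC-HIT | VC [14, 4]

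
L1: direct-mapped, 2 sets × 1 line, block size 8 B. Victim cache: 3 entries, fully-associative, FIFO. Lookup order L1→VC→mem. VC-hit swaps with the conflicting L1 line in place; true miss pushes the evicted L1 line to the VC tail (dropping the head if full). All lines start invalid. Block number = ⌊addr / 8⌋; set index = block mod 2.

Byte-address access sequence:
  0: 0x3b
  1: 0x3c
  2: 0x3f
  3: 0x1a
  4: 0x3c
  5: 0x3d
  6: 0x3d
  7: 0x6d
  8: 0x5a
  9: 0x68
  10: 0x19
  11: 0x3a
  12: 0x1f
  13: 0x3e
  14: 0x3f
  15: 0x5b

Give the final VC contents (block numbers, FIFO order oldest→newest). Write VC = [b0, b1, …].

#0 0x3b→b7/s1 MISS; vc=[]
#1 0x3c→b7/s1 L1-HIT; vc=[]
#2 0x3f→b7/s1 L1-HIT; vc=[]
#3 0x1a→b3/s1 MISS; vc=[7]
#4 0x3c→b7/s1 VC-HIT; vc=[3]
#5 0x3d→b7/s1 L1-HIT; vc=[3]
#6 0x3d→b7/s1 L1-HIT; vc=[3]
#7 0x6d→b13/s1 MISS; vc=[3,7]
#8 0x5a→b11/s1 MISS; vc=[3,7,13]
#9 0x68→b13/s1 VC-HIT; vc=[3,7,11]
#10 0x19→b3/s1 VC-HIT; vc=[13,7,11]
#11 0x3a→b7/s1 VC-HIT; vc=[13,3,11]
#12 0x1f→b3/s1 VC-HIT; vc=[13,7,11]
#13 0x3e→b7/s1 VC-HIT; vc=[13,3,11]
#14 0x3f→b7/s1 L1-HIT; vc=[13,3,11]
#15 0x5b→b11/s1 VC-HIT; vc=[13,3,7]

VC = [13, 3, 7]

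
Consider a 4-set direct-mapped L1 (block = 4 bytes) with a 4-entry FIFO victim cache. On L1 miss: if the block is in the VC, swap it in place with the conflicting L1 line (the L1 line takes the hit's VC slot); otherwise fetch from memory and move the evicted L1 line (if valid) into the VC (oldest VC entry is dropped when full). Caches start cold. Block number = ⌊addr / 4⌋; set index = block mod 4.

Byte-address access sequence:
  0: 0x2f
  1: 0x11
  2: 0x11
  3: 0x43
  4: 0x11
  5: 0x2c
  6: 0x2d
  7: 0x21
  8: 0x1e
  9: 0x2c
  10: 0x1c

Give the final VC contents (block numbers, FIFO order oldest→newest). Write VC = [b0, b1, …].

VC = [16, 4, 11]

0: 0x2f (blk 11, set 3) → MISS  vc=[]
1: 0x11 (blk 4, set 0) → MISS  vc=[]
2: 0x11 (blk 4, set 0) → L1-HIT  vc=[]
3: 0x43 (blk 16, set 0) → MISS  vc=[4]
4: 0x11 (blk 4, set 0) → VC-HIT  vc=[16]
5: 0x2c (blk 11, set 3) → L1-HIT  vc=[16]
6: 0x2d (blk 11, set 3) → L1-HIT  vc=[16]
7: 0x21 (blk 8, set 0) → MISS  vc=[16, 4]
8: 0x1e (blk 7, set 3) → MISS  vc=[16, 4, 11]
9: 0x2c (blk 11, set 3) → VC-HIT  vc=[16, 4, 7]
10: 0x1c (blk 7, set 3) → VC-HIT  vc=[16, 4, 11]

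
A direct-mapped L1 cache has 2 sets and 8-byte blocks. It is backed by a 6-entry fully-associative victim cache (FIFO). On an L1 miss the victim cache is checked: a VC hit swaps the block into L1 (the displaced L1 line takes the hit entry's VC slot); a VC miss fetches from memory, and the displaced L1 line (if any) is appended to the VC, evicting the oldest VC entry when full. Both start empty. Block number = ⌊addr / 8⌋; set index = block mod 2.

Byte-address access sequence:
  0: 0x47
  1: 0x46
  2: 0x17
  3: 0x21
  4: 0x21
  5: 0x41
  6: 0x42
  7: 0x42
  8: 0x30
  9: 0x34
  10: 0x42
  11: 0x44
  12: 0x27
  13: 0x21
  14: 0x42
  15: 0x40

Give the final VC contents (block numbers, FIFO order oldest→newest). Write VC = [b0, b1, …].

VC = [4, 2, 6]

0: 0x47 (blk 8, set 0) → MISS  vc=[]
1: 0x46 (blk 8, set 0) → L1-HIT  vc=[]
2: 0x17 (blk 2, set 0) → MISS  vc=[8]
3: 0x21 (blk 4, set 0) → MISS  vc=[8, 2]
4: 0x21 (blk 4, set 0) → L1-HIT  vc=[8, 2]
5: 0x41 (blk 8, set 0) → VC-HIT  vc=[4, 2]
6: 0x42 (blk 8, set 0) → L1-HIT  vc=[4, 2]
7: 0x42 (blk 8, set 0) → L1-HIT  vc=[4, 2]
8: 0x30 (blk 6, set 0) → MISS  vc=[4, 2, 8]
9: 0x34 (blk 6, set 0) → L1-HIT  vc=[4, 2, 8]
10: 0x42 (blk 8, set 0) → VC-HIT  vc=[4, 2, 6]
11: 0x44 (blk 8, set 0) → L1-HIT  vc=[4, 2, 6]
12: 0x27 (blk 4, set 0) → VC-HIT  vc=[8, 2, 6]
13: 0x21 (blk 4, set 0) → L1-HIT  vc=[8, 2, 6]
14: 0x42 (blk 8, set 0) → VC-HIT  vc=[4, 2, 6]
15: 0x40 (blk 8, set 0) → L1-HIT  vc=[4, 2, 6]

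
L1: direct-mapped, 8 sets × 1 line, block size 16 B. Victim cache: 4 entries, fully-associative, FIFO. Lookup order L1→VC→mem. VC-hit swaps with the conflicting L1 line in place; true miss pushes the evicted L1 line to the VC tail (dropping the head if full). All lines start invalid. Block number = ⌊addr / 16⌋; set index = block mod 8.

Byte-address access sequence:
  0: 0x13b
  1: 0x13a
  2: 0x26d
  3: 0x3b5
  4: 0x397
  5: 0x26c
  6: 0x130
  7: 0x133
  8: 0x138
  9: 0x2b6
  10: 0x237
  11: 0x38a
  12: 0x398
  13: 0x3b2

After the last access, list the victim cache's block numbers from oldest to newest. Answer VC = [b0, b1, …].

VC = [35, 19, 43]

0: 0x13b (blk 19, set 3) → MISS  vc=[]
1: 0x13a (blk 19, set 3) → L1-HIT  vc=[]
2: 0x26d (blk 38, set 6) → MISS  vc=[]
3: 0x3b5 (blk 59, set 3) → MISS  vc=[19]
4: 0x397 (blk 57, set 1) → MISS  vc=[19]
5: 0x26c (blk 38, set 6) → L1-HIT  vc=[19]
6: 0x130 (blk 19, set 3) → VC-HIT  vc=[59]
7: 0x133 (blk 19, set 3) → L1-HIT  vc=[59]
8: 0x138 (blk 19, set 3) → L1-HIT  vc=[59]
9: 0x2b6 (blk 43, set 3) → MISS  vc=[59, 19]
10: 0x237 (blk 35, set 3) → MISS  vc=[59, 19, 43]
11: 0x38a (blk 56, set 0) → MISS  vc=[59, 19, 43]
12: 0x398 (blk 57, set 1) → L1-HIT  vc=[59, 19, 43]
13: 0x3b2 (blk 59, set 3) → VC-HIT  vc=[35, 19, 43]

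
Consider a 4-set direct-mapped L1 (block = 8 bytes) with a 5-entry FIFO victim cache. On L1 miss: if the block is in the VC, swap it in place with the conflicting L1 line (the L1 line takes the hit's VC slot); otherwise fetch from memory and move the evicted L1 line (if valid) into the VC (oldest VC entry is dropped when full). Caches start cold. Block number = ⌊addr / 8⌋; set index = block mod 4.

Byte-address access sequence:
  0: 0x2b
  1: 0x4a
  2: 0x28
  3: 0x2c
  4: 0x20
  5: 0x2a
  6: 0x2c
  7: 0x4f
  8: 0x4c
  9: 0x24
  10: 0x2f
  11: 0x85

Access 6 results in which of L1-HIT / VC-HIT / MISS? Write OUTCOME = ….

OUTCOME = L1-HIT

#0 0x2b→b5/s1 MISS; vc=[]
#1 0x4a→b9/s1 MISS; vc=[5]
#2 0x28→b5/s1 VC-HIT; vc=[9]
#3 0x2c→b5/s1 L1-HIT; vc=[9]
#4 0x20→b4/s0 MISS; vc=[9]
#5 0x2a→b5/s1 L1-HIT; vc=[9]
#6 0x2c→b5/s1 L1-HIT; vc=[9]
#7 0x4f→b9/s1 VC-HIT; vc=[5]
#8 0x4c→b9/s1 L1-HIT; vc=[5]
#9 0x24→b4/s0 L1-HIT; vc=[5]
#10 0x2f→b5/s1 VC-HIT; vc=[9]
#11 0x85→b16/s0 MISS; vc=[9,4]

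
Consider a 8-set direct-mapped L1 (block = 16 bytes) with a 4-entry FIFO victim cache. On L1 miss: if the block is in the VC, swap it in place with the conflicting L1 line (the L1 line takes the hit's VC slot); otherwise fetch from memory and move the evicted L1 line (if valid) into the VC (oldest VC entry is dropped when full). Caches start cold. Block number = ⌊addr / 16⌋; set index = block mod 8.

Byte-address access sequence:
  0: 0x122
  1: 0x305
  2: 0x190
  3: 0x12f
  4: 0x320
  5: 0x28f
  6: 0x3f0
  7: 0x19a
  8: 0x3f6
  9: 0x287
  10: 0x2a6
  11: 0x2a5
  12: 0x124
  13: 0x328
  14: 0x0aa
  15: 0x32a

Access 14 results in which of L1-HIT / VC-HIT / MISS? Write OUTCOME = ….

#0 0x122→b18/s2 MISS; vc=[]
#1 0x305→b48/s0 MISS; vc=[]
#2 0x190→b25/s1 MISS; vc=[]
#3 0x12f→b18/s2 L1-HIT; vc=[]
#4 0x320→b50/s2 MISS; vc=[18]
#5 0x28f→b40/s0 MISS; vc=[18,48]
#6 0x3f0→b63/s7 MISS; vc=[18,48]
#7 0x19a→b25/s1 L1-HIT; vc=[18,48]
#8 0x3f6→b63/s7 L1-HIT; vc=[18,48]
#9 0x287→b40/s0 L1-HIT; vc=[18,48]
#10 0x2a6→b42/s2 MISS; vc=[18,48,50]
#11 0x2a5→b42/s2 L1-HIT; vc=[18,48,50]
#12 0x124→b18/s2 VC-HIT; vc=[42,48,50]
#13 0x328→b50/s2 VC-HIT; vc=[42,48,18]
#14 0xaa→b10/s2 MISS; vc=[42,48,18,50]
#15 0x32a→b50/s2 VC-HIT; vc=[42,48,18,10]

OUTCOME = MISS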